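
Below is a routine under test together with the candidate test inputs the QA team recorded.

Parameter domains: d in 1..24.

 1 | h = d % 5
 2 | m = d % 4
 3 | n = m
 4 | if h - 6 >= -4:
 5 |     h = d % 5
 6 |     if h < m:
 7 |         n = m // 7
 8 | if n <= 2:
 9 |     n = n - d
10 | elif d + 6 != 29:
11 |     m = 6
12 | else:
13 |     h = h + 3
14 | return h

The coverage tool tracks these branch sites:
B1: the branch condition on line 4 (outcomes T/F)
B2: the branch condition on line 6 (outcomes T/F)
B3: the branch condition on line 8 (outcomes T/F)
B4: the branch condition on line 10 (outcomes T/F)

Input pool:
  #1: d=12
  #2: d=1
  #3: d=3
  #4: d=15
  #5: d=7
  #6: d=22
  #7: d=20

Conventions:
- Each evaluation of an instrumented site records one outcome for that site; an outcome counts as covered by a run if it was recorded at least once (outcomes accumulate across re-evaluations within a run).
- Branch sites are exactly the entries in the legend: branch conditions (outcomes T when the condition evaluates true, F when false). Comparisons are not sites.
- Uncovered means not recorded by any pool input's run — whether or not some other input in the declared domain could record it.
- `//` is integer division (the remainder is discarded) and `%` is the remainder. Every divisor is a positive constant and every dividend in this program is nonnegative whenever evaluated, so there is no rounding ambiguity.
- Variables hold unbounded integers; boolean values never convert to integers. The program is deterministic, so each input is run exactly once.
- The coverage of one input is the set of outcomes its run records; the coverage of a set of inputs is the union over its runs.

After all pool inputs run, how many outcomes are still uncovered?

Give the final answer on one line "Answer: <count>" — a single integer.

#1 (d=12) -> covered: B1=T, B2=F, B3=T
#2 (d=1) -> covered: B1=F, B3=T
#3 (d=3) -> covered: B1=T, B2=F, B3=F, B4=T
#4 (d=15) -> covered: B1=F, B3=F, B4=T
#5 (d=7) -> covered: B1=T, B2=T, B3=T
#6 (d=22) -> covered: B1=T, B2=F, B3=T
#7 (d=20) -> covered: B1=F, B3=T
union over the pool: B1=T, B1=F, B2=T, B2=F, B3=T, B3=F, B4=T
uncovered (1 of 8): B4=F

Answer: 1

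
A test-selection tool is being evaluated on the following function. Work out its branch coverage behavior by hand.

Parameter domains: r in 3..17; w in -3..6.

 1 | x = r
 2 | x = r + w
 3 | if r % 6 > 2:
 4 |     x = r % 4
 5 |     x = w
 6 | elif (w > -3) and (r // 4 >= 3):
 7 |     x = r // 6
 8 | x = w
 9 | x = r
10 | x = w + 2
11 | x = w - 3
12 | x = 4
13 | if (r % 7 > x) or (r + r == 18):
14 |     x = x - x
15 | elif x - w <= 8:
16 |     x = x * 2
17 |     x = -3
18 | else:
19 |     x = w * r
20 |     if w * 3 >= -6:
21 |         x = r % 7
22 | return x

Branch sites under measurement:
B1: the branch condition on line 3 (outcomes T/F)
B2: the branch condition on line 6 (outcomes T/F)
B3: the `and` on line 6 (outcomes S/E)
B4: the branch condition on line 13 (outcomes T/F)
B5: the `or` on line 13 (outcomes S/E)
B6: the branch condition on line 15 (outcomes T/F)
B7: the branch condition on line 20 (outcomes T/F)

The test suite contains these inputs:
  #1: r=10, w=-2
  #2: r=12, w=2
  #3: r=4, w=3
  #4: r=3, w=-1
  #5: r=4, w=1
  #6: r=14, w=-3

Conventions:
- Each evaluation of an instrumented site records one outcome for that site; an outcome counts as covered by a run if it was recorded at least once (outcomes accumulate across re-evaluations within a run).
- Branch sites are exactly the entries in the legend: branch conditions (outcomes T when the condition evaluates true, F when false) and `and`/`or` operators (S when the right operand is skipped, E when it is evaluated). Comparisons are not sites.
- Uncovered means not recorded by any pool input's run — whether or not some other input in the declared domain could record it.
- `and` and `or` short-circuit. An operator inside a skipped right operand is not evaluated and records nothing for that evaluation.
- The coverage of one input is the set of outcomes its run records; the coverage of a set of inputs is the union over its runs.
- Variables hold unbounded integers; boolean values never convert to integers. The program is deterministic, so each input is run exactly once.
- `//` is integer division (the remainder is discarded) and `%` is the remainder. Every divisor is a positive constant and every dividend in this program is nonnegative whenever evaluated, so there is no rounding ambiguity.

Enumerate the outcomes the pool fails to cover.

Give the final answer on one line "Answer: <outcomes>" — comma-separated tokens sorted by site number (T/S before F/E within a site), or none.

test 1 (r=10, w=-2) fires B1->T, B5->E, B4->F, B6->T; hits B1=T, B4=F, B5=E, B6=T
test 2 (r=12, w=2) fires B1->F, B3->E, B2->T, B5->S, B4->T; hits B1=F, B2=T, B3=E, B4=T, B5=S
test 3 (r=4, w=3) fires B1->T, B5->E, B4->F, B6->T; hits B1=T, B4=F, B5=E, B6=T
test 4 (r=3, w=-1) fires B1->T, B5->E, B4->F, B6->T; hits B1=T, B4=F, B5=E, B6=T
test 5 (r=4, w=1) fires B1->T, B5->E, B4->F, B6->T; hits B1=T, B4=F, B5=E, B6=T
test 6 (r=14, w=-3) fires B1->F, B3->S, B2->F, B5->E, B4->F, B6->T; hits B1=F, B2=F, B3=S, B4=F, B5=E, B6=T
union over the pool: B1=T, B1=F, B2=T, B2=F, B3=S, B3=E, B4=T, B4=F, B5=S, B5=E, B6=T
uncovered (3 of 14): B6=F, B7=T, B7=F

Answer: B6=F, B7=T, B7=F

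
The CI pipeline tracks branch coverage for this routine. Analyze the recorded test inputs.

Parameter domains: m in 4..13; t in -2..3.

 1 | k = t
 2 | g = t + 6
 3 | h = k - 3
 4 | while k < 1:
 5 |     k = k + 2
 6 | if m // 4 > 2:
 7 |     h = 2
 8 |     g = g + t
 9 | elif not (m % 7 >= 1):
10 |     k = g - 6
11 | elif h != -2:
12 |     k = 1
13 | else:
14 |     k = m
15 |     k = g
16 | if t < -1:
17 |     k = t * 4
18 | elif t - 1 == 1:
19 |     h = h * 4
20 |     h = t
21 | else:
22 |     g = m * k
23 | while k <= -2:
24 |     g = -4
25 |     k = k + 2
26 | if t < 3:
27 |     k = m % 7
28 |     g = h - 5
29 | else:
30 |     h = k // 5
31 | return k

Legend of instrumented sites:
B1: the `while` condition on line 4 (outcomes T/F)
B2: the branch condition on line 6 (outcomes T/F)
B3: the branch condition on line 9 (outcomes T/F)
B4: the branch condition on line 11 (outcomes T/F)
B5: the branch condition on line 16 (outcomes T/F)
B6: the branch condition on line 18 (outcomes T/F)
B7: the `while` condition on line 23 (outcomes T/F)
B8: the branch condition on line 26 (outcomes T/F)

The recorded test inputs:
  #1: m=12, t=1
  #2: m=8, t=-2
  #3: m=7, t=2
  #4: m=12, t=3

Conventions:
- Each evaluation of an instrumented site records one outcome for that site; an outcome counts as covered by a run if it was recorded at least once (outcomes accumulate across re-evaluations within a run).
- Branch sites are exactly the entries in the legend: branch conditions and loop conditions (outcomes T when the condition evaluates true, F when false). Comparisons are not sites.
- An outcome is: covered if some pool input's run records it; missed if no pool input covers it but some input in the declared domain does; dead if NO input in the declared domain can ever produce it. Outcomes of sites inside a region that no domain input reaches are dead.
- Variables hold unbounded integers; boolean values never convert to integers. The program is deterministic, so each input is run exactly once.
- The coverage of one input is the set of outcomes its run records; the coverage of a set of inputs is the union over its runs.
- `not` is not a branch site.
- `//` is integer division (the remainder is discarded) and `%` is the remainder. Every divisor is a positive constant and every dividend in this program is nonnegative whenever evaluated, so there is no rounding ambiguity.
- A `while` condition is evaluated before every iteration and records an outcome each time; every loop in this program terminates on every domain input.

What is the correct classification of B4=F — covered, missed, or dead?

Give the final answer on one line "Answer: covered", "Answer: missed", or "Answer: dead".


no pool input records B4=F
but domain input (m=4, t=1) does record it -> reachable, so missed
Answer: missed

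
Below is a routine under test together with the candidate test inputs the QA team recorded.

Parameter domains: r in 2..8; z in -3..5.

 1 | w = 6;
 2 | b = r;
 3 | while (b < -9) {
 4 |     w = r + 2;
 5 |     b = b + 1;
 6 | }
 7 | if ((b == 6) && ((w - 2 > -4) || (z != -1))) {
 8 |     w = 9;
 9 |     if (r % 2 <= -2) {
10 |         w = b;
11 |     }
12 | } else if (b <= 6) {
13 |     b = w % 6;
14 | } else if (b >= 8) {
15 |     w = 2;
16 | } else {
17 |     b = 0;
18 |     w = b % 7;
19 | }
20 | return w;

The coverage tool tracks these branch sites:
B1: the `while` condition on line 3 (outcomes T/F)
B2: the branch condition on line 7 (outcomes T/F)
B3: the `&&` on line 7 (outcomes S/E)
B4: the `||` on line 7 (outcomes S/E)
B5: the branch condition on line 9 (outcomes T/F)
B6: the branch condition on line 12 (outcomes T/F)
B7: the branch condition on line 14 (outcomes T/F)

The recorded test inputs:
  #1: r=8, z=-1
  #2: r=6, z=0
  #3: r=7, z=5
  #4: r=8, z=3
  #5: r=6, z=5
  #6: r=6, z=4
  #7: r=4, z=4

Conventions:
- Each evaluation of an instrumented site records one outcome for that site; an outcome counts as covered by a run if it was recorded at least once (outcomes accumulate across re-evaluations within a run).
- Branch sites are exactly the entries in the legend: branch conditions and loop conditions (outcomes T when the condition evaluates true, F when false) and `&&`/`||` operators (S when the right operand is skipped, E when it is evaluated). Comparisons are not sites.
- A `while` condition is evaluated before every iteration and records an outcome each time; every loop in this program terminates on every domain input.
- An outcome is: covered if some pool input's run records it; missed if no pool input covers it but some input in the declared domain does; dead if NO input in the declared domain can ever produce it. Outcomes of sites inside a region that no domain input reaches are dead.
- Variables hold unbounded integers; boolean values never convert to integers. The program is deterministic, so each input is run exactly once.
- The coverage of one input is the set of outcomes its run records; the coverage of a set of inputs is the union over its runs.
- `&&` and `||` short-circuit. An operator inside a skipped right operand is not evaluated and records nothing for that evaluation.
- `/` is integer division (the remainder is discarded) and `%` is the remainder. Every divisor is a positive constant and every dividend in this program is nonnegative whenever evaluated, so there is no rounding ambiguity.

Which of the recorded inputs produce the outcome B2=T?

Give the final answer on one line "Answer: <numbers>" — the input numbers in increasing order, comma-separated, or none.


input #1 (r=8, z=-1): does not produce B2=T
input #2 (r=6, z=0): produces B2=T
input #3 (r=7, z=5): does not produce B2=T
input #4 (r=8, z=3): does not produce B2=T
input #5 (r=6, z=5): produces B2=T
input #6 (r=6, z=4): produces B2=T
input #7 (r=4, z=4): does not produce B2=T
Answer: 2, 5, 6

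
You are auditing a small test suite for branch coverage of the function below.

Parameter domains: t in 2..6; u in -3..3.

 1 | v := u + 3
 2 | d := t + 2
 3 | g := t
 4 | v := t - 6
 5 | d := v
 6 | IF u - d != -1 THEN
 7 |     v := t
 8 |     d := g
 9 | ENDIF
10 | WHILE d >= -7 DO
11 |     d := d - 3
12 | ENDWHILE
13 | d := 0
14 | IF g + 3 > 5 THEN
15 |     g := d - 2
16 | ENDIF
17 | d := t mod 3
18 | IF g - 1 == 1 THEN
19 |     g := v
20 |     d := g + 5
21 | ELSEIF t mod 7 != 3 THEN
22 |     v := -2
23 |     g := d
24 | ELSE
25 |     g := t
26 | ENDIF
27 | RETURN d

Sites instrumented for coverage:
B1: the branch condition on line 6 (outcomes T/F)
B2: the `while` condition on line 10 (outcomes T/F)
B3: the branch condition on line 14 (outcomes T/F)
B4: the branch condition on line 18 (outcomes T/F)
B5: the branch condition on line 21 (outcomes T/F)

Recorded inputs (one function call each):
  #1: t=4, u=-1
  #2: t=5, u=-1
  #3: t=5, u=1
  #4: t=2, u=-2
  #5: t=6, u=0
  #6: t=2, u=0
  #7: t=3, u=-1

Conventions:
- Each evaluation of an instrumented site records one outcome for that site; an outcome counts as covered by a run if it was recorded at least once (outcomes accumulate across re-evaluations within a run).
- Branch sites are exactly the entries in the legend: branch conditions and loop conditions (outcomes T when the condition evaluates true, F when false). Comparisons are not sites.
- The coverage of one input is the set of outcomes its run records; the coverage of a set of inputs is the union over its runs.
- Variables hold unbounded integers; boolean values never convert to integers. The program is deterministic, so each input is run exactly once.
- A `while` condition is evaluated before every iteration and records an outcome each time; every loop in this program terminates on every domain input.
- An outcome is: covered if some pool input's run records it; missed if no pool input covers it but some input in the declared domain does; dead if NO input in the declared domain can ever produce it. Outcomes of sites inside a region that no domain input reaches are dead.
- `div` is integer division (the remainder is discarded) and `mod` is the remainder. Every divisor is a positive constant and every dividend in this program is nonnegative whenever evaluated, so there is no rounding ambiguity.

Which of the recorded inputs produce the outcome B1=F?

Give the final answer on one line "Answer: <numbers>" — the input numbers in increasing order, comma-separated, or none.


input #1 (t=4, u=-1): does not produce B1=F
input #2 (t=5, u=-1): does not produce B1=F
input #3 (t=5, u=1): does not produce B1=F
input #4 (t=2, u=-2): does not produce B1=F
input #5 (t=6, u=0): does not produce B1=F
input #6 (t=2, u=0): does not produce B1=F
input #7 (t=3, u=-1): does not produce B1=F
Answer: none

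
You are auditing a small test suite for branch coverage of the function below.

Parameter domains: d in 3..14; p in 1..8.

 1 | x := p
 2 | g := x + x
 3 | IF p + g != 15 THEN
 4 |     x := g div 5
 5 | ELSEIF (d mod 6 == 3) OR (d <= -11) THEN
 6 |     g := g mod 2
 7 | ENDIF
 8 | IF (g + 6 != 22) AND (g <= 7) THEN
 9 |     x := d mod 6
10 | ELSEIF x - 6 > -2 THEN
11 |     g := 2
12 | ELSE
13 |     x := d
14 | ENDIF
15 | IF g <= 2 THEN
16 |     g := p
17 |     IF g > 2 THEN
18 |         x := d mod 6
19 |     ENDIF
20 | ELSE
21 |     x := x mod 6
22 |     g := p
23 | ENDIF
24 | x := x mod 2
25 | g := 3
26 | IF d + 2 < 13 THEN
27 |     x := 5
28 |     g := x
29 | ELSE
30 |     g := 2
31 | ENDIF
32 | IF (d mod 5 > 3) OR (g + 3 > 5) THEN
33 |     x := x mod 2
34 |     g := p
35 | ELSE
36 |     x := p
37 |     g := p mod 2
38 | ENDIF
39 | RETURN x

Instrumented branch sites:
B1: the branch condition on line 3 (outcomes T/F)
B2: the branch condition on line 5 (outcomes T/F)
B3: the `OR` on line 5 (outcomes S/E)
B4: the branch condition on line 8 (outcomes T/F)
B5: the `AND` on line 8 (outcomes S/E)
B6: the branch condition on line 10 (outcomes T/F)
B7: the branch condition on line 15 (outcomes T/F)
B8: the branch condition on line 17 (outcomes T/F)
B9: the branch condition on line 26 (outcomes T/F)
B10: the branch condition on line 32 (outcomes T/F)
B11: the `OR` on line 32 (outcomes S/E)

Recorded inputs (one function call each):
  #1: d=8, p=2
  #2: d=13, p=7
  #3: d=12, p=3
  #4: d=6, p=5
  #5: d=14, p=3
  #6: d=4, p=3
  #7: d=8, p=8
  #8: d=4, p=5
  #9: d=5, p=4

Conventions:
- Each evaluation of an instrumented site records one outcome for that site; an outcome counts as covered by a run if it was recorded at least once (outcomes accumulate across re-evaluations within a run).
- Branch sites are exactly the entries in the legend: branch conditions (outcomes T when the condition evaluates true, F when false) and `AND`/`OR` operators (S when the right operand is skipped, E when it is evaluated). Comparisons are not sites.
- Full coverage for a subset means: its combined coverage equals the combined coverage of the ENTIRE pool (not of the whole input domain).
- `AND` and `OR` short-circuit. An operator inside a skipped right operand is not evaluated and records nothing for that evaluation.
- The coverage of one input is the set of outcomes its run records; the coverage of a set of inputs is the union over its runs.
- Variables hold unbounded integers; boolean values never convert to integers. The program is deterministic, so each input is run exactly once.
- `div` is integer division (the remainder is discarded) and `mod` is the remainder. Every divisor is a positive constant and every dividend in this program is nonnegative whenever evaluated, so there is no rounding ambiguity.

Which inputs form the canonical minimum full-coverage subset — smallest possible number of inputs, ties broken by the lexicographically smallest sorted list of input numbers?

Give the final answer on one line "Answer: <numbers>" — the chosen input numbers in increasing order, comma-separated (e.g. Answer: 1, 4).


#1 (d=8, p=2) -> B1->T, B5->E, B4->T, B7->F, B9->T, B11->E, B10->T; covered: B1=T, B4=T, B5=E, B7=F, B9=T, B10=T, B11=E
#2 (d=13, p=7) -> B1->T, B5->E, B4->F, B6->F, B7->F, B9->F, B11->E, B10->F; covered: B1=T, B4=F, B5=E, B6=F, B7=F, B9=F, B10=F, B11=E
#3 (d=12, p=3) -> B1->T, B5->E, B4->T, B7->F, B9->F, B11->E, B10->F; covered: B1=T, B4=T, B5=E, B7=F, B9=F, B10=F, B11=E
#4 (d=6, p=5) -> B1->F, B3->E, B2->F, B5->E, B4->F, B6->T, B7->T, B8->T, B9->T, B11->E, B10->T; covered: B1=F, B2=F, B3=E, B4=F, B5=E, B6=T, B7=T, B8=T, B9=T, B10=T, B11=E
#5 (d=14, p=3) -> B1->T, B5->E, B4->T, B7->F, B9->F, B11->S, B10->T; covered: B1=T, B4=T, B5=E, B7=F, B9=F, B10=T, B11=S
#6 (d=4, p=3) -> B1->T, B5->E, B4->T, B7->F, B9->T, B11->S, B10->T; covered: B1=T, B4=T, B5=E, B7=F, B9=T, B10=T, B11=S
#7 (d=8, p=8) -> B1->T, B5->S, B4->F, B6->F, B7->F, B9->T, B11->E, B10->T; covered: B1=T, B4=F, B5=S, B6=F, B7=F, B9=T, B10=T, B11=E
#8 (d=4, p=5) -> B1->F, B3->E, B2->F, B5->E, B4->F, B6->T, B7->T, B8->T, B9->T, B11->S, B10->T; covered: B1=F, B2=F, B3=E, B4=F, B5=E, B6=T, B7=T, B8=T, B9=T, B10=T, B11=S
#9 (d=5, p=4) -> B1->T, B5->E, B4->F, B6->F, B7->F, B9->T, B11->E, B10->T; covered: B1=T, B4=F, B5=E, B6=F, B7=F, B9=T, B10=T, B11=E
pool-wide coverage (19 outcomes): B1=T, B1=F, B2=F, B3=E, B4=T, B4=F, B5=S, B5=E, B6=T, B6=F, B7=T, B7=F, B8=T, B9=T, B9=F, B10=T, B10=F, B11=S, B11=E
every size-1 subset falls short of the 19 outcomes (best: 11/19)
every size-2 subset falls short of the 19 outcomes (best: 17/19)
inputs {3, 7, 8} (size 3) cover everything; no size-3 subset with a lexicographically smaller index list covers all 19
Answer: 3, 7, 8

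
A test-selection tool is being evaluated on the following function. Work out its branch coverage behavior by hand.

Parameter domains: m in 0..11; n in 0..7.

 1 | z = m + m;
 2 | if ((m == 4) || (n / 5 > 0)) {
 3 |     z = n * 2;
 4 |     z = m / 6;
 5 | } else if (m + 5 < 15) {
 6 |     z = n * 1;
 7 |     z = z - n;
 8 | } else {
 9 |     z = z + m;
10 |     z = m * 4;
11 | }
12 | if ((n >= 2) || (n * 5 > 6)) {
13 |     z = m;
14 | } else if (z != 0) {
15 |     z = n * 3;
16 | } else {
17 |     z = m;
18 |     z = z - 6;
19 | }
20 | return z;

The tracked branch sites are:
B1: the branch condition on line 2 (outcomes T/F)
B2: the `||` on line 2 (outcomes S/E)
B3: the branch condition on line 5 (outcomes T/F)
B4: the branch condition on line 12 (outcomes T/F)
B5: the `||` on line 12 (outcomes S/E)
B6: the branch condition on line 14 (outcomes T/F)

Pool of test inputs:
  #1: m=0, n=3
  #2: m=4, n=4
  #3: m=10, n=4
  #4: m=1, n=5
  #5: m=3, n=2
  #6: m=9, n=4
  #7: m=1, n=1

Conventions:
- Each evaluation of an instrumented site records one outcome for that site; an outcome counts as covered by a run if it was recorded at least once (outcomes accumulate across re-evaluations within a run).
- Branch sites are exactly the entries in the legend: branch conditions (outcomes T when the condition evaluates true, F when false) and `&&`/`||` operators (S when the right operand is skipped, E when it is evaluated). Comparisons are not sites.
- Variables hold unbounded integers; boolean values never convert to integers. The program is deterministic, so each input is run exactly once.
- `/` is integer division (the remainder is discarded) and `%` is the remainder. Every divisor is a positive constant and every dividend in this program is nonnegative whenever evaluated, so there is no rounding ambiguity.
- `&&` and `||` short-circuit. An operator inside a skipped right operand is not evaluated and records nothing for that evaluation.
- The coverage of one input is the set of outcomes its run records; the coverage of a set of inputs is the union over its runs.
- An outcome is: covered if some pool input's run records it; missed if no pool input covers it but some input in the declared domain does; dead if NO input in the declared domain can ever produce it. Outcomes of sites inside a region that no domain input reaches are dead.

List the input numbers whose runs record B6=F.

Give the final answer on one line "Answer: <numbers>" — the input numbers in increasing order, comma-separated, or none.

input #1 (m=0, n=3): does not record B6=F
input #2 (m=4, n=4): does not record B6=F
input #3 (m=10, n=4): does not record B6=F
input #4 (m=1, n=5): does not record B6=F
input #5 (m=3, n=2): does not record B6=F
input #6 (m=9, n=4): does not record B6=F
input #7 (m=1, n=1): records B6=F

Answer: 7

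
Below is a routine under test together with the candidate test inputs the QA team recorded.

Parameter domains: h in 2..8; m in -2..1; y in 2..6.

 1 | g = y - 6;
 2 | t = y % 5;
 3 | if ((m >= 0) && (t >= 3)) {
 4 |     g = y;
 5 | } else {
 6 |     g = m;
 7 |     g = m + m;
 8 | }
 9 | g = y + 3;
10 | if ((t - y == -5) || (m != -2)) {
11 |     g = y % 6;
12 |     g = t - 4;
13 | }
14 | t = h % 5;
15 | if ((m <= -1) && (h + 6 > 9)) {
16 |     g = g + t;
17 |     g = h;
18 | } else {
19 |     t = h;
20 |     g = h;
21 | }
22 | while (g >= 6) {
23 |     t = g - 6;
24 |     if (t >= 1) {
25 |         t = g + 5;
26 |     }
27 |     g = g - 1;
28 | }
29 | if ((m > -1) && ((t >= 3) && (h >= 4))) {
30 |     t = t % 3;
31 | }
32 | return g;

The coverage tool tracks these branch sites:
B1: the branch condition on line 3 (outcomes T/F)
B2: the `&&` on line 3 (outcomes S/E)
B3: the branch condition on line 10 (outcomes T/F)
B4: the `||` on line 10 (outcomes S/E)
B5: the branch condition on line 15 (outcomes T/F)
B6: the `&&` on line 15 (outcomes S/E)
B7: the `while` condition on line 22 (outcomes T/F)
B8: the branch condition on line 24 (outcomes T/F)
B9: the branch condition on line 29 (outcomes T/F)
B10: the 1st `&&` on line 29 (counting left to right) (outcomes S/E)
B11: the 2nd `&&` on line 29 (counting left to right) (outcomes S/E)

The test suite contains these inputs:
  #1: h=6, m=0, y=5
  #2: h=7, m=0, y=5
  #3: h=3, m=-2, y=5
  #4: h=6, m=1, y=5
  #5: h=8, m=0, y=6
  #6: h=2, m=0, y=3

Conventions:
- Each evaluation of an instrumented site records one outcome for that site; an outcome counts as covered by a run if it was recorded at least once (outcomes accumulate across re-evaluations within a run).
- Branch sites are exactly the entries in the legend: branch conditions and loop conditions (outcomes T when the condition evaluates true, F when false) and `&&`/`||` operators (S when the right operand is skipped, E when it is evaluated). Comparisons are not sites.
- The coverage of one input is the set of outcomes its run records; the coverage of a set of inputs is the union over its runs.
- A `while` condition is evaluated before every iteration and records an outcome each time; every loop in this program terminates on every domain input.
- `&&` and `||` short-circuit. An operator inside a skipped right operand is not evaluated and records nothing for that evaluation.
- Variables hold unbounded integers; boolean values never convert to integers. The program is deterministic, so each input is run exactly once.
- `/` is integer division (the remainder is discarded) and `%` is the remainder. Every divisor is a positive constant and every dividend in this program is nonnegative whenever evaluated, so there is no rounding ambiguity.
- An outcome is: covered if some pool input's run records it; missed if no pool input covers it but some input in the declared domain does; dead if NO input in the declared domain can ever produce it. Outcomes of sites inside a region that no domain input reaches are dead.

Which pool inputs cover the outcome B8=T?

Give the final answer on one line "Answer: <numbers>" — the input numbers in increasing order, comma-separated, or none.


input #1 (h=6, m=0, y=5): never hits B8=T
input #2 (h=7, m=0, y=5): hits B8=T
input #3 (h=3, m=-2, y=5): never hits B8=T
input #4 (h=6, m=1, y=5): never hits B8=T
input #5 (h=8, m=0, y=6): hits B8=T
input #6 (h=2, m=0, y=3): never hits B8=T
Answer: 2, 5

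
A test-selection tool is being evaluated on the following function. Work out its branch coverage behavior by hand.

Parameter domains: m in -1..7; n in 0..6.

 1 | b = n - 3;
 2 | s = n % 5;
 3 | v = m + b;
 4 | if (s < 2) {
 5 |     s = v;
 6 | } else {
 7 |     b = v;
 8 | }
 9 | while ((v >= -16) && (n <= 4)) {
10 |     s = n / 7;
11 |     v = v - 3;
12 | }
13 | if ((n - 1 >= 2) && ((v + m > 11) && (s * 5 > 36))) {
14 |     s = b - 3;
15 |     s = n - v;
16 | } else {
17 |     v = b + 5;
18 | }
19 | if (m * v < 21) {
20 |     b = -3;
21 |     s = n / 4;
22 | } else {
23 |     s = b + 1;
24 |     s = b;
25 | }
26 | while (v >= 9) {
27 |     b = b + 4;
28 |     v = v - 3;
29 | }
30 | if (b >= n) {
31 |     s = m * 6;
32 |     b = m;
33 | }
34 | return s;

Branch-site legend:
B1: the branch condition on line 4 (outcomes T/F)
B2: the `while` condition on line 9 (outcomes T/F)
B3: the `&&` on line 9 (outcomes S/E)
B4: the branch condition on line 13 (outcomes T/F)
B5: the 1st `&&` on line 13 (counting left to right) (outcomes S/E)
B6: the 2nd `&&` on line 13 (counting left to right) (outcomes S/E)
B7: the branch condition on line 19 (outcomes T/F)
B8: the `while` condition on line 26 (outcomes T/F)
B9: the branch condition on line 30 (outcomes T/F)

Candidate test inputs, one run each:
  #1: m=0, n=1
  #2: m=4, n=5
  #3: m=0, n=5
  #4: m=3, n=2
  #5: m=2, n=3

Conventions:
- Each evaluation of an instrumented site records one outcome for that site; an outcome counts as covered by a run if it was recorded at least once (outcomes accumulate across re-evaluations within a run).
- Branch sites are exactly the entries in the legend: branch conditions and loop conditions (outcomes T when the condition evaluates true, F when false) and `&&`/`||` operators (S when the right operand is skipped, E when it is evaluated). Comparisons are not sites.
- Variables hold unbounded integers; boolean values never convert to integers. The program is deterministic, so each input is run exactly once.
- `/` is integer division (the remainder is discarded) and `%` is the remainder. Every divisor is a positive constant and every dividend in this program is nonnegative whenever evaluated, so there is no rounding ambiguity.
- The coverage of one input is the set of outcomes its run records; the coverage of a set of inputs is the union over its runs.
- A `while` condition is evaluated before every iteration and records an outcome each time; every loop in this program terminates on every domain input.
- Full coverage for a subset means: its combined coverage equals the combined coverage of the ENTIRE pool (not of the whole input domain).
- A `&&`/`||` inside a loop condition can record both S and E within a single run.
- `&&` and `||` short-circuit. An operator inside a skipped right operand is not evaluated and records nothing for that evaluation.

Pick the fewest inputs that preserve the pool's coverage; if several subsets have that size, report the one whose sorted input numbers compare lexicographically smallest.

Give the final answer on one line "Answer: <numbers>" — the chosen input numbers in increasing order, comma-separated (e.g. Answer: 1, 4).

run #1 (m=0, n=1) runs B1->T, B3->E, B2->T, B3->E, B2->T, B3->E, B2->T, B3->E, B2->T, B3->E, B2->T, B3->S, B2->F, B5->S, ...; records B1=T, B2=T, B2=F, B3=S, B3=E, B4=F, B5=S, B7=T, B8=F, B9=F
run #2 (m=4, n=5) runs B1->T, B3->E, B2->F, B5->E, B6->S, B4->F, B7->F, B8->F, B9->F; records B1=T, B2=F, B3=E, B4=F, B5=E, B6=S, B7=F, B8=F, B9=F
run #3 (m=0, n=5) runs B1->T, B3->E, B2->F, B5->E, B6->S, B4->F, B7->T, B8->F, B9->F; records B1=T, B2=F, B3=E, B4=F, B5=E, B6=S, B7=T, B8=F, B9=F
run #4 (m=3, n=2) runs B1->F, B3->E, B2->T, B3->E, B2->T, B3->E, B2->T, B3->E, B2->T, B3->E, B2->T, B3->E, B2->T, B3->E, ...; records B1=F, B2=T, B2=F, B3=S, B3=E, B4=F, B5=S, B7=F, B8=F, B9=T
run #5 (m=2, n=3) runs B1->F, B3->E, B2->T, B3->E, B2->T, B3->E, B2->T, B3->E, B2->T, B3->E, B2->T, B3->E, B2->T, B3->E, ...; records B1=F, B2=T, B2=F, B3=S, B3=E, B4=F, B5=E, B6=S, B7=T, B8=F, B9=F
union over all inputs: B1=T, B1=F, B2=T, B2=F, B3=S, B3=E, B4=F, B5=S, B5=E, B6=S, B7=T, B7=F, B8=F, B9=T, B9=F (15 outcomes)
no size-1 subset reaches all 15 outcomes (best union: 11/15)
inputs {3, 4} (size 2) cover everything; no size-2 subset with a lexicographically smaller index list covers all 15

Answer: 3, 4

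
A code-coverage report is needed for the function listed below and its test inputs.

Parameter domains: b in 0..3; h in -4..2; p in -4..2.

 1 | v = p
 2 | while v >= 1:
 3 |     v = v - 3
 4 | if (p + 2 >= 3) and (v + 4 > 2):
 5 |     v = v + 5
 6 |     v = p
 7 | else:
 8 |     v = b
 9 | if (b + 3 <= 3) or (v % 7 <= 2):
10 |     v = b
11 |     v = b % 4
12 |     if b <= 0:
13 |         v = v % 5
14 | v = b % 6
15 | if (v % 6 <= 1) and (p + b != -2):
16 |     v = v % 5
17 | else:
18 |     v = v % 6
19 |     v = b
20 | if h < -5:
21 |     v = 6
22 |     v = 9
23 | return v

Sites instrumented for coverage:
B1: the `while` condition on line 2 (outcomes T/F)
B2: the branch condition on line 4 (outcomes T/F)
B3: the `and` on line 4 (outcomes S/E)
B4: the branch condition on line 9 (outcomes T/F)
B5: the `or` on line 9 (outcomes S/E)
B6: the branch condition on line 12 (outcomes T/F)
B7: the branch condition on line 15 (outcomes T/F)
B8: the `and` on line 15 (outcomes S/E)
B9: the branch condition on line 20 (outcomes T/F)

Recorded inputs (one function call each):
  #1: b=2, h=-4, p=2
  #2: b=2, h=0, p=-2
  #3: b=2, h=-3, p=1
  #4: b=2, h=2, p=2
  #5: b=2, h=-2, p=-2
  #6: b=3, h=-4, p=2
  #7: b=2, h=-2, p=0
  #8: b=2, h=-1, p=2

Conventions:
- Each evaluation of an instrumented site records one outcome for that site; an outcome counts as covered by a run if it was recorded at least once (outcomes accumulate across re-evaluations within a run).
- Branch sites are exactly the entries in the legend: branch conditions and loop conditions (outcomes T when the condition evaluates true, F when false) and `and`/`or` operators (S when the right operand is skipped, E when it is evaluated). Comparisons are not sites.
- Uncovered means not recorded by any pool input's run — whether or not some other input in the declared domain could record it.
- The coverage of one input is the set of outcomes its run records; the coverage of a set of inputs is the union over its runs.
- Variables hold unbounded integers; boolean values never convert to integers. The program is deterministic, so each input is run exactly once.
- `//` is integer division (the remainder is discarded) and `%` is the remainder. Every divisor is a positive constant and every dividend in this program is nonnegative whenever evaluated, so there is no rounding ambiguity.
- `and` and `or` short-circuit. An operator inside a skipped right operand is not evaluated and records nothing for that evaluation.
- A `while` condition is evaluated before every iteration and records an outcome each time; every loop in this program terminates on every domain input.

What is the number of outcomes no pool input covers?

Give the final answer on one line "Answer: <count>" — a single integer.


run #1 (b=2, h=-4, p=2) runs B1->T, B1->F, B3->E, B2->T, B5->E, B4->T, B6->F, B8->S, B7->F, B9->F; records B1=T, B1=F, B2=T, B3=E, B4=T, B5=E, B6=F, B7=F, B8=S, B9=F
run #2 (b=2, h=0, p=-2) runs B1->F, B3->S, B2->F, B5->E, B4->T, B6->F, B8->S, B7->F, B9->F; records B1=F, B2=F, B3=S, B4=T, B5=E, B6=F, B7=F, B8=S, B9=F
run #3 (b=2, h=-3, p=1) runs B1->T, B1->F, B3->E, B2->F, B5->E, B4->T, B6->F, B8->S, B7->F, B9->F; records B1=T, B1=F, B2=F, B3=E, B4=T, B5=E, B6=F, B7=F, B8=S, B9=F
run #4 (b=2, h=2, p=2) runs B1->T, B1->F, B3->E, B2->T, B5->E, B4->T, B6->F, B8->S, B7->F, B9->F; records B1=T, B1=F, B2=T, B3=E, B4=T, B5=E, B6=F, B7=F, B8=S, B9=F
run #5 (b=2, h=-2, p=-2) runs B1->F, B3->S, B2->F, B5->E, B4->T, B6->F, B8->S, B7->F, B9->F; records B1=F, B2=F, B3=S, B4=T, B5=E, B6=F, B7=F, B8=S, B9=F
run #6 (b=3, h=-4, p=2) runs B1->T, B1->F, B3->E, B2->T, B5->E, B4->T, B6->F, B8->S, B7->F, B9->F; records B1=T, B1=F, B2=T, B3=E, B4=T, B5=E, B6=F, B7=F, B8=S, B9=F
run #7 (b=2, h=-2, p=0) runs B1->F, B3->S, B2->F, B5->E, B4->T, B6->F, B8->S, B7->F, B9->F; records B1=F, B2=F, B3=S, B4=T, B5=E, B6=F, B7=F, B8=S, B9=F
run #8 (b=2, h=-1, p=2) runs B1->T, B1->F, B3->E, B2->T, B5->E, B4->T, B6->F, B8->S, B7->F, B9->F; records B1=T, B1=F, B2=T, B3=E, B4=T, B5=E, B6=F, B7=F, B8=S, B9=F
union over the pool: B1=T, B1=F, B2=T, B2=F, B3=S, B3=E, B4=T, B5=E, B6=F, B7=F, B8=S, B9=F
uncovered (6 of 18): B4=F, B5=S, B6=T, B7=T, B8=E, B9=T
Answer: 6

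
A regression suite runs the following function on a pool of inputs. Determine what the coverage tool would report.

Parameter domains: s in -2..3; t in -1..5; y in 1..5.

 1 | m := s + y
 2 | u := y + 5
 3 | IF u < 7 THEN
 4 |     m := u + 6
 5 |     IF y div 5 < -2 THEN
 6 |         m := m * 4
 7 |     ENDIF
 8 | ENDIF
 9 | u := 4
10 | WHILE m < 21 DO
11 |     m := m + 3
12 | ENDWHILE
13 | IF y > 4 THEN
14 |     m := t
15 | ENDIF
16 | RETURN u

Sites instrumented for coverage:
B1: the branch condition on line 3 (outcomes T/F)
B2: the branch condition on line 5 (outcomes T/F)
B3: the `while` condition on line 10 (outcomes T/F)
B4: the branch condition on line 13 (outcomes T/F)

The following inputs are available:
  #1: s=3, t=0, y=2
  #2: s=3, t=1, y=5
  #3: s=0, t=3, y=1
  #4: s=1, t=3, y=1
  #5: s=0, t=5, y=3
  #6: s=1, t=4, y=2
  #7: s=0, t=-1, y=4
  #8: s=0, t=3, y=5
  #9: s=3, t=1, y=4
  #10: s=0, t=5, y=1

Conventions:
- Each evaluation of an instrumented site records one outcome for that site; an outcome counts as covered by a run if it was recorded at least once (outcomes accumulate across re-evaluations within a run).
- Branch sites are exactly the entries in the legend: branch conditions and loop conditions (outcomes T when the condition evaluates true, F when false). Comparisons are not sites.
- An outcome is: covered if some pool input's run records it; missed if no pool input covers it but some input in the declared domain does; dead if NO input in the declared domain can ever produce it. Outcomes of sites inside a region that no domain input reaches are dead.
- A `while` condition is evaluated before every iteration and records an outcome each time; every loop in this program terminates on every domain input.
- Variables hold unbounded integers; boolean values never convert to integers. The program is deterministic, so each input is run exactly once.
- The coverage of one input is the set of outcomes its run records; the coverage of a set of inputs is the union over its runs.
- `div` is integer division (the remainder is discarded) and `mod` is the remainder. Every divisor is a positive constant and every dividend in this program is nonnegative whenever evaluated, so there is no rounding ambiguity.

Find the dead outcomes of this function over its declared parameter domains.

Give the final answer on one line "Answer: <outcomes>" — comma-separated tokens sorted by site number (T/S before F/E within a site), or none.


checking every outcome against all 210 domain inputs:
  B2=T: zero occurrences over every domain input -> dead
  reachable outcomes have witnesses, e.g. B1=T (e.g. s=-2, t=-1, y=1), B1=F (e.g. s=-2, t=-1, y=2), B2=F (e.g. s=-2, t=-1, y=1), B3=T (e.g. s=-2, t=-1, y=1)
Answer: B2=T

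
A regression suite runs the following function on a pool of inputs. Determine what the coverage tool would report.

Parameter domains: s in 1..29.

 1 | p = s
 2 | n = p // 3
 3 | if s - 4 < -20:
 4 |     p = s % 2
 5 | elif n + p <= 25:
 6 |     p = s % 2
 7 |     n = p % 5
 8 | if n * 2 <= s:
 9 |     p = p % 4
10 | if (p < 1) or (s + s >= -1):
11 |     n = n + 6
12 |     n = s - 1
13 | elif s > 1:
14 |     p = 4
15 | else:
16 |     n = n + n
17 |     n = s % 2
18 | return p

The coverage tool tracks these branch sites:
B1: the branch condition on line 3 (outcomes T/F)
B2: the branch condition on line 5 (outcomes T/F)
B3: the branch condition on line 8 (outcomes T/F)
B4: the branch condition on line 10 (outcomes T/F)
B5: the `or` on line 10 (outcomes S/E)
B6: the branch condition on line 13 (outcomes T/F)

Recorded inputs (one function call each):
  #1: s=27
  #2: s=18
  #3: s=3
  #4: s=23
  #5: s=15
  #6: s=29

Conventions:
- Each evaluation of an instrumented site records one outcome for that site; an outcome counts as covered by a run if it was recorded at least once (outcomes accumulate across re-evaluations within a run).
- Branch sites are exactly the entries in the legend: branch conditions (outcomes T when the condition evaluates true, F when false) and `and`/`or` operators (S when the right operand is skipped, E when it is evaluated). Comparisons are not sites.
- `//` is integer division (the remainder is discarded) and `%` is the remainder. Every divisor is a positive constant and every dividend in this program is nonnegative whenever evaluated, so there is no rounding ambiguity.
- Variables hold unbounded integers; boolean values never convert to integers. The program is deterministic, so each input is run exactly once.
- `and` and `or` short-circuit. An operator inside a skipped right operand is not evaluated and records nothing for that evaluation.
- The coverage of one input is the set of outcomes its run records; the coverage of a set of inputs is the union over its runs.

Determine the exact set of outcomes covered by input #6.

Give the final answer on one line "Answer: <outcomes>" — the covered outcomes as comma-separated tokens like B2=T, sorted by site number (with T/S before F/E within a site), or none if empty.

Tracing the run of input #6 (s=29):
  B1->F, B2->F, B3->T, B5->E, B4->T
distinct outcomes covered: B1=F, B2=F, B3=T, B4=T, B5=E

Answer: B1=F, B2=F, B3=T, B4=T, B5=E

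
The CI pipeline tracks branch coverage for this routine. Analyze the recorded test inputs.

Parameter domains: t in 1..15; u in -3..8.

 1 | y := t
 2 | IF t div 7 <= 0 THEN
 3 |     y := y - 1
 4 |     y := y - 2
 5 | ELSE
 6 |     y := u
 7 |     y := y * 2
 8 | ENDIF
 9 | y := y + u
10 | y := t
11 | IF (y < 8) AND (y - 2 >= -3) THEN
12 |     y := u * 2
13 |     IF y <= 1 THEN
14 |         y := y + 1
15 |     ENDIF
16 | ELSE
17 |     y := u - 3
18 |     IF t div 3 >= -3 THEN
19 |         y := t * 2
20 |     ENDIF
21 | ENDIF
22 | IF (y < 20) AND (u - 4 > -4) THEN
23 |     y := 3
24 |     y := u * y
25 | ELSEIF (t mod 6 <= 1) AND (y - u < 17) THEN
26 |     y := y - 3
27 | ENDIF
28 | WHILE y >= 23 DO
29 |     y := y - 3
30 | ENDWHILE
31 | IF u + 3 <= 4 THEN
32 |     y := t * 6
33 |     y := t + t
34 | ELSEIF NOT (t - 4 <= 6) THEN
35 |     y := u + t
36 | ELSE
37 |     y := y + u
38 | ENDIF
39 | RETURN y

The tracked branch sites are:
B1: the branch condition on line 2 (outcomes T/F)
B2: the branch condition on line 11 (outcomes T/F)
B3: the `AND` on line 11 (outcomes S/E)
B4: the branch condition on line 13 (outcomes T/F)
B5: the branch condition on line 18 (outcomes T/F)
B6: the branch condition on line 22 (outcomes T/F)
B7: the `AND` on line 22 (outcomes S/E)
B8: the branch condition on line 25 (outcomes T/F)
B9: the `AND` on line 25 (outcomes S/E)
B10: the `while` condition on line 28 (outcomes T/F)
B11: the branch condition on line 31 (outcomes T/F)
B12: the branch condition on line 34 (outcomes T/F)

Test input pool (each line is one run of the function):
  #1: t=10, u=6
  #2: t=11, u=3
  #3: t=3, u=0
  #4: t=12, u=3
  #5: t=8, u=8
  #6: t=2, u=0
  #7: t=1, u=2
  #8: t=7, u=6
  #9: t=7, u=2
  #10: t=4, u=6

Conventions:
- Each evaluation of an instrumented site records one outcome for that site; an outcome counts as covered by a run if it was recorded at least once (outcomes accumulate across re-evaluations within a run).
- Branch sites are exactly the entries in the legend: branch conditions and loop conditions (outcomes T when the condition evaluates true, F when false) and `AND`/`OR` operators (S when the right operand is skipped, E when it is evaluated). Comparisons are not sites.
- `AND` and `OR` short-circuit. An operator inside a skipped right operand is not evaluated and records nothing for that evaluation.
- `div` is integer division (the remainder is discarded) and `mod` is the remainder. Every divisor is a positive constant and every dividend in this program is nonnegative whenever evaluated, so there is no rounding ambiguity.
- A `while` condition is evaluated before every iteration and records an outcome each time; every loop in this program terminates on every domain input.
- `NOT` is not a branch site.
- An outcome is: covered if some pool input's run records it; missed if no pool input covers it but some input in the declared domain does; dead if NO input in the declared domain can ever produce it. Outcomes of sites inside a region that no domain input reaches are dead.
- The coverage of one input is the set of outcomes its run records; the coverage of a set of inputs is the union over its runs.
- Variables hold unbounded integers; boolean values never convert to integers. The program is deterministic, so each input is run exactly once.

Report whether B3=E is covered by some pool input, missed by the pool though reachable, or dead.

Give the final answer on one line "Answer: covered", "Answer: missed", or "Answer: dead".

B3=E is recorded by pool input(s) 3, 6, 7, 8, 9, 10 -> covered

Answer: covered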